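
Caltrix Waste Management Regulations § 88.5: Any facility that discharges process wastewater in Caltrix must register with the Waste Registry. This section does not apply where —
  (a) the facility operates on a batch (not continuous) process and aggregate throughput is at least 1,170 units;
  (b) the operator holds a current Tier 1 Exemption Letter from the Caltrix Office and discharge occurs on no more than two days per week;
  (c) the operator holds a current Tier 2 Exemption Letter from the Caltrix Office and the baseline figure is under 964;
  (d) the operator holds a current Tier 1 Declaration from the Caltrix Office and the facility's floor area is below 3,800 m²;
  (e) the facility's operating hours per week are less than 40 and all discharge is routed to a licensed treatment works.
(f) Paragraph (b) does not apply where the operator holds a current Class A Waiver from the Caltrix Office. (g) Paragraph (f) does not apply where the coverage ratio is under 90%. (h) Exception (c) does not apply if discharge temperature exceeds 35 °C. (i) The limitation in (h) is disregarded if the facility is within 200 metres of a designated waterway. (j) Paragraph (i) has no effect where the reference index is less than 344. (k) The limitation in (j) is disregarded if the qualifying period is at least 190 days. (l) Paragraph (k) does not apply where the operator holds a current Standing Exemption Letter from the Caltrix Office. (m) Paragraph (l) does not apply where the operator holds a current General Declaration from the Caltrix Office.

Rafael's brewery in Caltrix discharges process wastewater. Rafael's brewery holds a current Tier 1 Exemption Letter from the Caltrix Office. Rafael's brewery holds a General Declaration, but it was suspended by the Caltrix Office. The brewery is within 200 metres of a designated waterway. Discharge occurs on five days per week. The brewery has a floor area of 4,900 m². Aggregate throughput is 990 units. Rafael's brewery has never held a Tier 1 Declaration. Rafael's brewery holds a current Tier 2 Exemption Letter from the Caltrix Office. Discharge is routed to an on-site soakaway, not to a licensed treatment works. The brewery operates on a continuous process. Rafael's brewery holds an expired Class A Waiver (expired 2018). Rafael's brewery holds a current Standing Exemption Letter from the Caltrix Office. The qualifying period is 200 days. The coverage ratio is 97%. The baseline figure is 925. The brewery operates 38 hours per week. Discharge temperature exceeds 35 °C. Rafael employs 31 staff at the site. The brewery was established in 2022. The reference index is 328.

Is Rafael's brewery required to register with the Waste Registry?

Yes — Rafael's brewery must register with the Waste Registry.

Exception (a) fails — the facility operates on a continuous process.
Exception (b) requires that discharge occurs on no more than two days per week; but discharge occurs on five days per week, so (b) is unavailable.
All of (c)'s requirements are met (a current Tier 2 Exemption Letter is held; the baseline figure is 925, under the 964 limit). But: (h) operates against (c): discharge temperature exceeds 35 °C. (i) would limit (h) — the brewery is within 200 m of a designated waterway — but (j) sets (i) aside: (j) operates against (i): the reference index is 328, less than the 344 limit. (k) is engaged (the qualifying period is 200 days, meeting the 190 days threshold), but is displaced by (l): (l) operates against (k): a current Standing Exemption Letter is held. (m) does not operate here (no current General Declaration is held), so (l) stands. (c) is therefore removed.
Exception (d) fails — there is no Tier 1 Declaration in force.
Exception (e) fails — discharge is not routed to a licensed treatment works.
None of the exceptions is available; § 88.5 applies in full.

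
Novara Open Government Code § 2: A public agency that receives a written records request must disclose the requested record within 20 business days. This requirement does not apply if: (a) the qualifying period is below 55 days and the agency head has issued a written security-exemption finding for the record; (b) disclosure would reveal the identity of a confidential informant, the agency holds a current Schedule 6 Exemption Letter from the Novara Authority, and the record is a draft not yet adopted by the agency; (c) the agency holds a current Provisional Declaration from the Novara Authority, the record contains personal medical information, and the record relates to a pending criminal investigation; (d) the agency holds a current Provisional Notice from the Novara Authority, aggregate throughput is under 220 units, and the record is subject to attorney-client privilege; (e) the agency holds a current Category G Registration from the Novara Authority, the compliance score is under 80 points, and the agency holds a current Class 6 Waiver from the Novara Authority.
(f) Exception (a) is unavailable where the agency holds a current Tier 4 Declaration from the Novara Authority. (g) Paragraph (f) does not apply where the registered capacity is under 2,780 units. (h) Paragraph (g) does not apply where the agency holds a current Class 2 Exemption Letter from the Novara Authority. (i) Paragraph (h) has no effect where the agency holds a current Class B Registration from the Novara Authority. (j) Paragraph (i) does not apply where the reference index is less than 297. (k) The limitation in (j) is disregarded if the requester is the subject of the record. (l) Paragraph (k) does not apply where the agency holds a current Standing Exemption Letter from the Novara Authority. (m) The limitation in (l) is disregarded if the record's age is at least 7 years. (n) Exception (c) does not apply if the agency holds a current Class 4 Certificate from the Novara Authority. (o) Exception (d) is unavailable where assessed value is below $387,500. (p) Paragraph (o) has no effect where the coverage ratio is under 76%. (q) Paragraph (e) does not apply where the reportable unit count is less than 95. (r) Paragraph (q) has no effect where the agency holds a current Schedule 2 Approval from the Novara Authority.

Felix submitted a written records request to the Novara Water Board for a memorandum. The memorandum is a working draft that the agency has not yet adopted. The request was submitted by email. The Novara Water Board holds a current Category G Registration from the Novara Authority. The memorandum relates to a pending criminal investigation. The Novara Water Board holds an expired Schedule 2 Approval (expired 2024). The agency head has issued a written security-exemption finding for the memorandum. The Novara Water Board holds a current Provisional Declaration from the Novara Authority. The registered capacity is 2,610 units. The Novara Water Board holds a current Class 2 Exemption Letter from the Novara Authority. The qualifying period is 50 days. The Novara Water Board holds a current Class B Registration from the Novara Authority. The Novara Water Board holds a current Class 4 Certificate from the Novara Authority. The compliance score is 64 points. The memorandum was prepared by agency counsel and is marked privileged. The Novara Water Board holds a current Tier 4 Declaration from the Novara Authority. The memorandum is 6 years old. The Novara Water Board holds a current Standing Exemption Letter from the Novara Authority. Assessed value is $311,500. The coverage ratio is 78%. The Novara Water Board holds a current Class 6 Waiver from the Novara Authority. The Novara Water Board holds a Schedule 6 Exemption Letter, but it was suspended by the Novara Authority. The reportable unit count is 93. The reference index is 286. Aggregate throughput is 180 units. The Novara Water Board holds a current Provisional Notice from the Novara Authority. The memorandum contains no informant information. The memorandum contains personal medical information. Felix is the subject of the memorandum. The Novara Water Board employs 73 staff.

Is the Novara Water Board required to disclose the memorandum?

Exception (a)'s conditions are all satisfied: the qualifying period is 50 days, below the 55 days limit; a written security-exemption finding has been issued. Turning to paragraphs (f)–(m): (f) operates against (a): a current Tier 4 Declaration is held. (g) would limit (f) — the registered capacity is 2,610 units, under the 2,780 units limit — but (h) sets (g) aside: (h) operates against (g): a current Class 2 Exemption Letter is held. (i) would limit (h) — a current Class B Registration is held — but (j) sets (i) aside: (j) operates against (i): the reference index is 286, less than the 297 limit. (k) would limit (j) — Felix is the subject of the memorandum — but (l) sets (k) aside: (l) is engaged — a current Standing Exemption Letter is held. (m) is not triggered (the record's age is 6 years, short of 7 years), so (l) stands. Exception (a) does not apply.
Exception (b) fails — the memorandum contains no informant information.
Exception (c): a current Provisional Declaration is held; the memorandum contains personal medical information; the memorandum relates to a pending investigation — every condition holds. But: (n) operates against (c): a current Class 4 Certificate is held. So (c) is unavailable.
Exception (d) is satisfied on its face — a current Provisional Notice is held; aggregate throughput is 180 units, under the 220 units limit; the memorandum is privileged. But: (o) applies — assessed value is $311,500, below the $387,500 limit. (p), which would lift (o), does not operate here — the coverage ratio is 78%, not under 76%. So (d) is unavailable.
Exception (e): a current Category G Registration is held; the compliance score is 64 points, under the 80 points limit; a current Class 6 Waiver is held — every condition holds. But: (q) applies — the reportable unit count is 93, less than the 95 limit. (r) does not operate here (there is no Schedule 2 Approval in force), so (q) stands. Exception (e) does not apply.
No exception displaces § 2.

Yes — the Novara Water Board must disclose the memorandum.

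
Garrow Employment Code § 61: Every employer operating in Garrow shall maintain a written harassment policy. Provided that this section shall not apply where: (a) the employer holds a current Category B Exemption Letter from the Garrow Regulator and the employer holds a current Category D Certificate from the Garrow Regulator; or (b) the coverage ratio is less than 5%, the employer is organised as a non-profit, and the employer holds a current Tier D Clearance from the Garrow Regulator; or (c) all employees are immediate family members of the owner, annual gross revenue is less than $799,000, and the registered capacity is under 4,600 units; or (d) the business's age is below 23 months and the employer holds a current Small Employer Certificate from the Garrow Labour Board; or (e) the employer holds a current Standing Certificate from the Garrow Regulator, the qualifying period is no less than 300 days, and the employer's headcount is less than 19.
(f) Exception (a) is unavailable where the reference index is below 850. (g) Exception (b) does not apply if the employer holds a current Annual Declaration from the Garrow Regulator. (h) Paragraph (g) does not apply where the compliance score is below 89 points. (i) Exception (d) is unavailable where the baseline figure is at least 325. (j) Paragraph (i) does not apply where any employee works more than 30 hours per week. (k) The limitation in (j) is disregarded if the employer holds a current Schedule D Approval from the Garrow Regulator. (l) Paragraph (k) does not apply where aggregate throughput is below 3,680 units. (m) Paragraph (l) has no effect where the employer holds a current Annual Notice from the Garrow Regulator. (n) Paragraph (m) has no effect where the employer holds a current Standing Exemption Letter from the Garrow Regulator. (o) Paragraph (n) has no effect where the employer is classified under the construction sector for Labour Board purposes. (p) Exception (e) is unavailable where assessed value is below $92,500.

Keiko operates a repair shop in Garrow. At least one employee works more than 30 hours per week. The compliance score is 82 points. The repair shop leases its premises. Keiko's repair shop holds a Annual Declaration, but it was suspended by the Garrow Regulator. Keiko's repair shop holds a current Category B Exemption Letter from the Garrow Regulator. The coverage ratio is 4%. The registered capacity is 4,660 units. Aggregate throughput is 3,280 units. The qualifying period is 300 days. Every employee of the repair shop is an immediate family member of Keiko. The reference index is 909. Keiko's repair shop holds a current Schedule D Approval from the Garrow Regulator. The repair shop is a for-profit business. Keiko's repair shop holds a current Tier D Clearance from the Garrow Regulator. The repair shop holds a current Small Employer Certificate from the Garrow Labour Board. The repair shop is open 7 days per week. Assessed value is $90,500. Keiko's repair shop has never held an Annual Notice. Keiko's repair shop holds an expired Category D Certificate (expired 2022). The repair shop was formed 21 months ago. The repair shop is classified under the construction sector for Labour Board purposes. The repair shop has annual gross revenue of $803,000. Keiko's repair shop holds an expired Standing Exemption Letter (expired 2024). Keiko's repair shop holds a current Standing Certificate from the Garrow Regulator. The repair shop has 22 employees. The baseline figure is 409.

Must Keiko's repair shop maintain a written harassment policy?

Exception (a) does not apply: the Category D Certificate is not current.
Exception (b) requires that the employer is organised as a non-profit; but the employer is for-profit, so (b) is unavailable.
Exception (c) does not apply: annual gross revenue is $803,000, not less than $799,000.
All of (d)'s requirements are met (the business's age is 21 months, below the 23 months limit; a current Small Employer Certificate is held). Applying paragraphs (i)–(o): (i) would limit (d) — the baseline figure is 409, meeting the 325 threshold — but (j) sets (i) aside: (j) is triggered — at least one employee exceeds 30 hours/week. (k) is triggered (a current Schedule D Approval is held), but is set aside by (l): (l) is triggered — aggregate throughput is 3,280 units, below the 3,680 units limit. (m), which would lift (l), is not engaged — there is no Annual Notice in force. (d) remains available.
Exception (e) does not apply: the employer's headcount is 22, not less than 19.

No — exception (d) applies; Keiko's repair shop is not required to maintain a written harassment policy.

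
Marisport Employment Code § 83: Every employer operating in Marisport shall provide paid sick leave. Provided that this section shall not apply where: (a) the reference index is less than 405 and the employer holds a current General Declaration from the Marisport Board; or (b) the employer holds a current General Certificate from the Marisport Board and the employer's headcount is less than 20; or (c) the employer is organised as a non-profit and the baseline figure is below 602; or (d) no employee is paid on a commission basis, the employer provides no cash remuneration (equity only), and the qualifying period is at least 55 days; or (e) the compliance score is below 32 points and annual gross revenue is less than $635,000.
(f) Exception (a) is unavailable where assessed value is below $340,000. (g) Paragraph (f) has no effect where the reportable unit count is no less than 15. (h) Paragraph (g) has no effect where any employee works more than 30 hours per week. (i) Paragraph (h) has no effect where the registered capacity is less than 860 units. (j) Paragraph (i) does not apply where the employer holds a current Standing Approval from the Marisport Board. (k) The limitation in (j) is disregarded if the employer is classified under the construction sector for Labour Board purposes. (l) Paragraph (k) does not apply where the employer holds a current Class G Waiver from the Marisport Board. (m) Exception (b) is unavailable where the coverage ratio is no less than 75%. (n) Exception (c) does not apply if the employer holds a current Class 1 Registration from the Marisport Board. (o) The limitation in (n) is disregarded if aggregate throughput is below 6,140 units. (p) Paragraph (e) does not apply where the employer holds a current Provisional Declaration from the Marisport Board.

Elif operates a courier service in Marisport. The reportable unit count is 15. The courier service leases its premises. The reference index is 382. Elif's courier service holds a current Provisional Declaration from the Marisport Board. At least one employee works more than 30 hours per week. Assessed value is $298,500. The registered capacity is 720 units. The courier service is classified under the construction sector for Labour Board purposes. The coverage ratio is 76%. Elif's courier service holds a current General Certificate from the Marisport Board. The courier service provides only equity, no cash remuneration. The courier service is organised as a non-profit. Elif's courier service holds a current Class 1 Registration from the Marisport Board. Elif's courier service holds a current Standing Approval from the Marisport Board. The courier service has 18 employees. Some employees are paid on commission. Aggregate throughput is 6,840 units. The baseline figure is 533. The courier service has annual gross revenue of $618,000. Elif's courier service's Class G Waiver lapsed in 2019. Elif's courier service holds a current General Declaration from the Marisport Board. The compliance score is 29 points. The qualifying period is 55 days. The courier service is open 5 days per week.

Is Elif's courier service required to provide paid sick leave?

Exception (a) is satisfied on its face — the reference index is 382, less than the 405 limit; a current General Declaration is held. As to paragraphs (f)–(l): (f) would limit (a) — assessed value is $298,500, below the $340,000 limit — but (g) sets (f) aside: (g) is triggered — the reportable unit count is 15, meeting the 15 threshold. (h) would limit (g) — at least one employee exceeds 30 hours/week — but (i) sets (h) aside: (i) operates against (h): the registered capacity is 720 units, less than the 860 units limit. (j) applies (a current Standing Approval is held), but is itself disapplied by (k): (k) operates against (j): the courier service is classified under the construction sector. (l) is inapplicable (no current Class G Waiver is held), so (k) stands. Exception (a) stands.
All of (b)'s requirements are met (a current General Certificate is held; the employer's headcount is 18, less than the 20 limit). However, paragraph (m) must be considered: (m) operates against (b): the coverage ratio is 76%, meeting the 75% threshold. (b) is therefore removed.
Exception (c)'s conditions are all satisfied: the employer is a non-profit; the baseline figure is 533, below the 602 limit. But applying paragraphs (n)–(o): (n) operates — a current Class 1 Registration is held. (o) is not engaged (aggregate throughput is 6,840 units, not below 6,140 units), so (n) stands. (c) is therefore removed.
Exception (d) does not apply: some employees are paid on commission.
Exception (e) is satisfied on its face — the compliance score is 29 points, below the 32 points limit; annual gross revenue is $618,000, less than the $635,000 limit. Turning to paragraph (p): (p) operates against (e): a current Provisional Declaration is held. Exception (e) does not apply.

No — exception (a) applies; Elif's courier service is not required to provide paid sick leave.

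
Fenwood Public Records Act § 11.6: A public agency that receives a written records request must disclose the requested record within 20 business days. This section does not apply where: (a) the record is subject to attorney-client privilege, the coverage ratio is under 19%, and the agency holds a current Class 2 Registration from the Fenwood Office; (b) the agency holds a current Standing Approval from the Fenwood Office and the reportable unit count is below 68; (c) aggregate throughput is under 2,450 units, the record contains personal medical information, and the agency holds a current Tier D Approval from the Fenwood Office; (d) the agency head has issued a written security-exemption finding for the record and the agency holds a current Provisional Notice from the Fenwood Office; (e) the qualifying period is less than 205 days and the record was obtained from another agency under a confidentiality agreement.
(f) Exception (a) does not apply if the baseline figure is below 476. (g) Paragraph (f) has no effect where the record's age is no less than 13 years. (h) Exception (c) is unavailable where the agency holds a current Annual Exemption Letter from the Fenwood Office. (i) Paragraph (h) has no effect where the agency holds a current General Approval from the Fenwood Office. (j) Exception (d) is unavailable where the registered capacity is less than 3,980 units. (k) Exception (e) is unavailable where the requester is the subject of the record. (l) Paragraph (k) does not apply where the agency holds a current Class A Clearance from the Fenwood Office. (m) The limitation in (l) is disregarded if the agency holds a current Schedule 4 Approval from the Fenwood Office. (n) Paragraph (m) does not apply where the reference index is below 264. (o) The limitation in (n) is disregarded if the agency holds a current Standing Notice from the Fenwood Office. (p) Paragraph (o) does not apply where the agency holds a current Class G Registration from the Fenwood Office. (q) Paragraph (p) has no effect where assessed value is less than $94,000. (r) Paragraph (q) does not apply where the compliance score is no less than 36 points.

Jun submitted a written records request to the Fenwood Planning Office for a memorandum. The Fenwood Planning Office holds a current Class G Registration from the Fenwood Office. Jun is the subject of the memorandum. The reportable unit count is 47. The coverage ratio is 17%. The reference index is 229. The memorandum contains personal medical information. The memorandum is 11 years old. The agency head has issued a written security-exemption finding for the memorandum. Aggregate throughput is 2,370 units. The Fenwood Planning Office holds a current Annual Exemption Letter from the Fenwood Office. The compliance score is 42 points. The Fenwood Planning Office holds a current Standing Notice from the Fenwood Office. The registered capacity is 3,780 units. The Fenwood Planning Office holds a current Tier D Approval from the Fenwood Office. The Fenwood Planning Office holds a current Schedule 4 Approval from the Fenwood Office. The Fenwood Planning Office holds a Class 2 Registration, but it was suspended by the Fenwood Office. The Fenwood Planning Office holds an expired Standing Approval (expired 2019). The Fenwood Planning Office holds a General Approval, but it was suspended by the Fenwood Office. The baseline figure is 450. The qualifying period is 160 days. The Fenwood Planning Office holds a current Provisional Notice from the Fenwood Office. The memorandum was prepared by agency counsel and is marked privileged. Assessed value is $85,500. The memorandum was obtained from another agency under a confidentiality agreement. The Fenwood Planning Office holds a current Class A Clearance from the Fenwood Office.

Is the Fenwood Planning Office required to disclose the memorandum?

Exception (a) does not apply: the Class 2 Registration is not current.
Exception (b) requires that the agency holds a current Standing Approval from the Fenwood Office; but no current Standing Approval is held, so (b) is unavailable.
All of (c)'s requirements are met (aggregate throughput is 2,370 units, under the 2,450 units limit; the memorandum contains personal medical information; a current Tier D Approval is held). But applying paragraphs (h)–(i): (h) is engaged — a current Annual Exemption Letter is held. (i) is not triggered (there is no General Approval in force), so (h) stands. Exception (c) does not apply.
Exception (d)'s conditions are all satisfied: a written security-exemption finding has been issued; a current Provisional Notice is held. Turning to paragraph (j): (j) operates against (d): the registered capacity is 3,780 units, less than the 3,980 units limit. (d) is therefore removed.
Exception (e): the qualifying period is 160 days, less than the 205 days limit; the memorandum was obtained under a confidentiality agreement — every condition holds. Considering the limiting provisions: (k) applies (Jun is the subject of the memorandum), but yields to (l): (l) operates against (k): a current Class A Clearance is held. (m) would limit (l) — a current Schedule 4 Approval is held — but (n) sets (m) aside: (n) operates against (m): the reference index is 229, below the 264 limit. (o) would limit (n) — a current Standing Notice is held — but (p) sets (o) aside: (p) operates against (o): a current Class G Registration is held. (q) is triggered (assessed value is $85,500, less than the $94,000 limit), but is overridden by (r): (r) operates — the compliance score is 42 points, meeting the 36 points threshold. Exception (e) stands.

No — exception (e) applies; the Fenwood Planning Office is not required to disclose the memorandum.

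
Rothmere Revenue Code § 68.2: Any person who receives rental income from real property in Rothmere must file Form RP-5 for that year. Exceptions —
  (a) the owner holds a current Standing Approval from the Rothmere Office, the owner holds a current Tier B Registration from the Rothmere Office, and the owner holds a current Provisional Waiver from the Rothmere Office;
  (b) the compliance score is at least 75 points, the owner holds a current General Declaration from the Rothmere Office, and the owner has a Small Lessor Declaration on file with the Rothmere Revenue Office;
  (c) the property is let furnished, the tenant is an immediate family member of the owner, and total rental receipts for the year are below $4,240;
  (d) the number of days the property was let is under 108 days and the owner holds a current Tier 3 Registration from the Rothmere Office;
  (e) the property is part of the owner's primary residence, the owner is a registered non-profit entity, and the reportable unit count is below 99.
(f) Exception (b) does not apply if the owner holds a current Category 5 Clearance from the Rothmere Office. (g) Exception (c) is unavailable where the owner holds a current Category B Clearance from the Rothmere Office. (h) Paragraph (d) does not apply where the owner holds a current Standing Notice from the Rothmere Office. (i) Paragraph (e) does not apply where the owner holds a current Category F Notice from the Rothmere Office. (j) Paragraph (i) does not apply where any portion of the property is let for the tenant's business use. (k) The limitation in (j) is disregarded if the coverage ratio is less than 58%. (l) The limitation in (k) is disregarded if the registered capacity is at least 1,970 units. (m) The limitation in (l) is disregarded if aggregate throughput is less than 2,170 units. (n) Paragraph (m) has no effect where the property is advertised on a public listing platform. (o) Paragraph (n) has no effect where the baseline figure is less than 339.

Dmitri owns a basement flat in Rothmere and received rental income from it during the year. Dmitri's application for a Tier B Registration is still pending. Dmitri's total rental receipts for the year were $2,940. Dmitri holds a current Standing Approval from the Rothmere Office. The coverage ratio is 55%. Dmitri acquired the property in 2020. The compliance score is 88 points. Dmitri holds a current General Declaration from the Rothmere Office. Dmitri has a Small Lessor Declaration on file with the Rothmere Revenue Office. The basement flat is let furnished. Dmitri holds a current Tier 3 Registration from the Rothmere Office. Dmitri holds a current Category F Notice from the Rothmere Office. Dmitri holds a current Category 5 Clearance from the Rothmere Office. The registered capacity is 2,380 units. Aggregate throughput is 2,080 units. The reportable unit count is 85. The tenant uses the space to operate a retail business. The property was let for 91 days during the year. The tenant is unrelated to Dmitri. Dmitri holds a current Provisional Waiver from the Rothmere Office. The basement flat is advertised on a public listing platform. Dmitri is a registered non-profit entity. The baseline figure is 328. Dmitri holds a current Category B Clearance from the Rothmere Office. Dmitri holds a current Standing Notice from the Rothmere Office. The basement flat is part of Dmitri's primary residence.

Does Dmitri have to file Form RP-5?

Exception (a) fails — the Tier B Registration is not current.
Exception (b)'s conditions are all satisfied: the compliance score is 88 points, meeting the 75 points threshold; a current General Declaration is held; a Small Lessor Declaration is on file. However, paragraph (f) must be considered: (f) operates — a current Category 5 Clearance is held. (b) is therefore removed.
Exception (c) requires that the tenant is an immediate family member of the owner; but the tenant is unrelated to the owner, so (c) is unavailable.
Exception (d) is satisfied on its face — the number of days the property was let is 91 days, under the 108 days limit; a current Tier 3 Registration is held. But applying paragraph (h): (h) applies — a current Standing Notice is held. So (d) is unavailable.
Exception (e) is satisfied on its face — the basement flat is part of the primary residence; Dmitri is a registered non-profit; the reportable unit count is 85, below the 99 limit. But applying paragraphs (i)–(o): (i) is engaged — a current Category F Notice is held. (j) would limit (i) — the space is let for business use — but (k) sets (j) aside: (k) is engaged — the coverage ratio is 55%, less than the 58% limit. (l) is triggered (the registered capacity is 2,380 units, meeting the 1,970 units threshold), but is overridden by (m): (m) operates against (l): aggregate throughput is 2,080 units, less than the 2,170 units limit. (n) would limit (m) — the property is publicly advertised — but (o) sets (n) aside: (o) operates — the baseline figure is 328, less than the 339 limit. (e) is therefore removed.
No exception applies. The general rule governs.

Yes — Dmitri must file Form RP-5.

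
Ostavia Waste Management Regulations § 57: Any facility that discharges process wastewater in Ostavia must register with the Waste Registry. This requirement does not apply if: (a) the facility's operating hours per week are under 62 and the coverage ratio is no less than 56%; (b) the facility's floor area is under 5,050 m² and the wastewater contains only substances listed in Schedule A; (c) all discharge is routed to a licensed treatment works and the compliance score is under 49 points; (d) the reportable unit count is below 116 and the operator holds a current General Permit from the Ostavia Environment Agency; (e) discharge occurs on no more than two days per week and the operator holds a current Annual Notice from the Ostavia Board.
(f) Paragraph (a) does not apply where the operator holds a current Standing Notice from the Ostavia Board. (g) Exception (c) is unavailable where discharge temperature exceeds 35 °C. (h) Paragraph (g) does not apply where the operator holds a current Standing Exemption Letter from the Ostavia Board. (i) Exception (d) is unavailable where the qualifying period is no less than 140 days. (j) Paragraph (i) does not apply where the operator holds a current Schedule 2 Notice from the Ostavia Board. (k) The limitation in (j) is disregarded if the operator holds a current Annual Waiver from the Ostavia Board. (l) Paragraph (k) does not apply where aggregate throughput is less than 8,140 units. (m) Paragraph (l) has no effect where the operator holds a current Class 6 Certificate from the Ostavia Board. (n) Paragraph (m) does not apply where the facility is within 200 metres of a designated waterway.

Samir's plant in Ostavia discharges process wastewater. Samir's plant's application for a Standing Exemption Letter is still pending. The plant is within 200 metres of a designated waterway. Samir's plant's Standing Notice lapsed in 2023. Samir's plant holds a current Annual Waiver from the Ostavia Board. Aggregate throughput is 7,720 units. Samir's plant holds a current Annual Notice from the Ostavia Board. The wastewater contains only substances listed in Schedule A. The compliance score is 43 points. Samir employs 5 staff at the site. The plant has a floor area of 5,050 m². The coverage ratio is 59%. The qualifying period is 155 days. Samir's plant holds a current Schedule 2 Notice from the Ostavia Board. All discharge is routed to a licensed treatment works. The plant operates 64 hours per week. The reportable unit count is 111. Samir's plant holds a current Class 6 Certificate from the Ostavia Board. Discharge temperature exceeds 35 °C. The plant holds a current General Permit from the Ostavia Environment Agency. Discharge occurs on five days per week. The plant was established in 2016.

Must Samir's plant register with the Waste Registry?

No — exception (d) applies; Samir's plant is not required to register with the Waste Registry.

Exception (a) fails — the facility's operating hours per week are 64, not under 62.
Exception (b) requires that the facility's floor area is under 5,050 m²; but the facility's floor area is 5,050 m², not under 5,050 m², so (b) is unavailable.
All of (c)'s requirements are met (discharge is routed to a licensed treatment works; the compliance score is 43 points, under the 49 points limit). But applying paragraphs (g)–(h): (g) operates against (c): discharge temperature exceeds 35 °C. (h), which would lift (g), is inapplicable — there is no Standing Exemption Letter in force. Exception (c) does not apply.
Exception (d)'s conditions are all satisfied: the reportable unit count is 111, below the 116 limit; a current General Permit is held. Under paragraphs (i)–(n): (i) is triggered (the qualifying period is 155 days, meeting the 140 days threshold), but is itself disapplied by (j): (j) is triggered — a current Schedule 2 Notice is held. (k) would limit (j) — a current Annual Waiver is held — but (l) sets (k) aside: (l) operates — aggregate throughput is 7,720 units, less than the 8,140 units limit. (m) would limit (l) — a current Class 6 Certificate is held — but (n) sets (m) aside: (n) applies — the plant is within 200 m of a designated waterway. (d) remains available.
Exception (e) does not apply: discharge occurs on five days per week.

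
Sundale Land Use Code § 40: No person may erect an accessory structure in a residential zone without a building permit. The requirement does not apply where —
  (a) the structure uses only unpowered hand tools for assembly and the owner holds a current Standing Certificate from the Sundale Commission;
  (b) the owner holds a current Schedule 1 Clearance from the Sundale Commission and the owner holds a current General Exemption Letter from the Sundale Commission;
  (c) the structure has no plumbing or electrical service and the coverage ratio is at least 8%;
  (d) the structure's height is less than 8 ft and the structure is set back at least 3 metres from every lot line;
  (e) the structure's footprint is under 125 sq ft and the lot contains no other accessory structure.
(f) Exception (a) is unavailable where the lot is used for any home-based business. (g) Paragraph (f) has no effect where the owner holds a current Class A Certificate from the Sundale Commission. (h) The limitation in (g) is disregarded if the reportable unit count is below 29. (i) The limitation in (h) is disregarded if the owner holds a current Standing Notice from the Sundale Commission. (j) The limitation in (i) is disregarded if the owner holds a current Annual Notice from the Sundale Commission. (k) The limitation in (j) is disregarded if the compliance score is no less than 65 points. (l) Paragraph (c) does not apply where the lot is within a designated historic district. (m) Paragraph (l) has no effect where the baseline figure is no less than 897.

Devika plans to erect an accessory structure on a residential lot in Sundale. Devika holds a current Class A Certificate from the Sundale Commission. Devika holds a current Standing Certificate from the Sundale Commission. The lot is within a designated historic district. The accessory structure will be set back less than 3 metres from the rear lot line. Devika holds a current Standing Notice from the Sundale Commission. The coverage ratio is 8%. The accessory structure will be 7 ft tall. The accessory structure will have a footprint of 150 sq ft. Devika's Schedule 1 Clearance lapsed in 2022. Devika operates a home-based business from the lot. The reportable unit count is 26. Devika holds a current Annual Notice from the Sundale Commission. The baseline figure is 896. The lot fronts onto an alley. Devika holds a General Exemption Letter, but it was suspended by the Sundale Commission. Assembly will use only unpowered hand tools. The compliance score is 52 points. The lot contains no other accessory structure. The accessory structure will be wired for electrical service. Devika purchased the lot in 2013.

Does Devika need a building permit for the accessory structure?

Yes — Devika must obtain a building permit.

Exception (a)'s conditions are all satisfied: assembly uses only hand tools; a current Standing Certificate is held. However, paragraphs (f)–(k) must be considered: (f) operates against (a): a home-based business operates on the lot. (g) is triggered (a current Class A Certificate is held), but is overridden by (h): (h) operates against (g): the reportable unit count is 26, below the 29 limit. (i) would limit (h) — a current Standing Notice is held — but (j) sets (i) aside: (j) operates against (i): a current Annual Notice is held. (k) is not triggered (the compliance score is 52 points, short of 65 points), so (j) stands. (a) is therefore removed.
Exception (b) requires that the owner holds a current Schedule 1 Clearance from the Sundale Commission; but the Schedule 1 Clearance is not current, so (b) is unavailable.
Exception (c) requires that the structure has no plumbing or electrical service; but electrical service is planned, so (c) is unavailable.
Exception (d) does not apply: the rear setback is under 3 m.
Exception (e) fails — the structure's footprint is 150 sq ft, not under 125 sq ft.
No exception applies. The general rule governs.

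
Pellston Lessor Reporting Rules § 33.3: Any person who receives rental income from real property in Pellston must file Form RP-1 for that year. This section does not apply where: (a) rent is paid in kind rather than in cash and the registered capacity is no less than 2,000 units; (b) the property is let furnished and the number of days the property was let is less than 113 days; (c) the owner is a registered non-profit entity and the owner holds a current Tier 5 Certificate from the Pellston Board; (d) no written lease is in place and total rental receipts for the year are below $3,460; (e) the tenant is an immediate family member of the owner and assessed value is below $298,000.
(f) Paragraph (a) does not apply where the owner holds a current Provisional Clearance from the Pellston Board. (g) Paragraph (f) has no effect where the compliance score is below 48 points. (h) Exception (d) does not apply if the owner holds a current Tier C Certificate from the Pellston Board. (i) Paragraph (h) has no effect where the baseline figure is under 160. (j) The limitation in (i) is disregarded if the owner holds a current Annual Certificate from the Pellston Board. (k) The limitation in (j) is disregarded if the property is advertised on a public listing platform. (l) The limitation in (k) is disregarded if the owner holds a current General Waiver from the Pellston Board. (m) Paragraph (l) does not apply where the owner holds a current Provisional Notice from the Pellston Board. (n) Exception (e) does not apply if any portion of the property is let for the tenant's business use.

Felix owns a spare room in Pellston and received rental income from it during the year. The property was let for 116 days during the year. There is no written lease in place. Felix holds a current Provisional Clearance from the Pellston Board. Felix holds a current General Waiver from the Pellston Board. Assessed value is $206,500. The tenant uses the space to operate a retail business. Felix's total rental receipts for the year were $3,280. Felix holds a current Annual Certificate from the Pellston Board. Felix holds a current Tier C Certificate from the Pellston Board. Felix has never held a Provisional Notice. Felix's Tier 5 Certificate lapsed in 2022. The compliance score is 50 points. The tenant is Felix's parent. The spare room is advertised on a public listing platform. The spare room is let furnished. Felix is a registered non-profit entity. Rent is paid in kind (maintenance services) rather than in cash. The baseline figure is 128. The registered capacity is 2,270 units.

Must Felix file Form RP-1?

Yes — Felix must file Form RP-1.

All of (a)'s requirements are met (rent is paid in kind; the registered capacity is 2,270 units, meeting the 2,000 units threshold). However, paragraphs (f)–(g) must be considered: (f) operates against (a): a current Provisional Clearance is held. (g), which would lift (f), is not engaged — the compliance score is 50 points, not below 48 points. Exception (a) does not apply.
Exception (b) does not apply: the number of days the property was let is 116 days, not less than 113 days.
Exception (c) fails — no current Tier 5 Certificate is held.
Exception (d): there is no written lease; total rental receipts for the year are $3,280, below the $3,460 limit — every condition holds. However, paragraphs (h)–(m) must be considered: (h) operates against (d): a current Tier C Certificate is held. (i) would limit (h) — the baseline figure is 128, under the 160 limit — but (j) sets (i) aside: (j) operates against (i): a current Annual Certificate is held. (k) would limit (j) — the property is publicly advertised — but (l) sets (k) aside: (l) operates against (k): a current General Waiver is held. (m) is inapplicable (there is no Provisional Notice in force), so (l) stands. Exception (d) does not apply.
Exception (e): the tenant is an immediate family member; assessed value is $206,500, below the $298,000 limit — every condition holds. But: (n) operates against (e): the space is let for business use. (e) is therefore removed.
No exception is made out. Felix falls within the general rule.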